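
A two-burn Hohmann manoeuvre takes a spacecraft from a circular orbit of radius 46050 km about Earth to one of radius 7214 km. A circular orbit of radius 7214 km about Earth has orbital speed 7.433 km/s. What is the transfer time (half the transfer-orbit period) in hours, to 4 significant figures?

t = 6.008 hours

From the circular-orbit relation v² = μ/r at r = 7214 km: μ = v²r = (7.433)² × 7214 = 3.98570×10^5 km³/s².
Semi-major axis of the transfer orbit: a_t = (46050 + 7214)/2 = 26632 km.
Transfer time t = π√(a_t³/μ) = π√((26632)³ / 3.98570×10^5) = 21630 s.
Converting: 21630 s ÷ 3600 s/hour = 6.008 hours.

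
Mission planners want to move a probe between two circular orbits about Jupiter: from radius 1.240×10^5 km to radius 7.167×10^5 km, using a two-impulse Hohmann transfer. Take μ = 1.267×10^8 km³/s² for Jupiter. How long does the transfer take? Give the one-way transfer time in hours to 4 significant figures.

t = 21.13 hours

Semi-major axis of the transfer orbit: a_t = (1.240×10^5 + 7.167×10^5)/2 = 4.2035×10^5 km.
By Kepler's third law the transfer-orbit period is T = 2π√(a_t³/μ), so t = T/2 = 76060 s.
Converting: 76060 s ÷ 3600 s/hour = 21.13 hours.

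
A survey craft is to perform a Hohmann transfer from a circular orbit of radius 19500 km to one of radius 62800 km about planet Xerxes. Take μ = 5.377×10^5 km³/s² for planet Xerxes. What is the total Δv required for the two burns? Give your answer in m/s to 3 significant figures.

Transfer-ellipse semi-major axis a_t = (r₁ + r₂)/2 = (19500 + 62800)/2 = 41150 km.
Circular speed at r₁: v₁ = √(μ/r₁) = √(5.377×10^5/19500) = 5.251 km/s.
On the transfer ellipse at r₁, vis-viva equation gives v_p = √[μ(2/r₁ − 1/a_t)] = 6.487 km/s.
First burn Δv₁ = |v_p − v₁| = 1.236 km/s.
At r₂, v₂ = √(μ/r₂) = 2.9261 km/s.
Transfer-orbit speed at r₂: v_a = √[μ(2/r₂ − 1/a_t)] = 2.0143 km/s.
Second burn Δv₂ = |v₂ − v_a| = 0.9118 km/s.
Total Δv = Δv₁ + Δv₂ = 2.148 km/s.

Δv = 2150 m/s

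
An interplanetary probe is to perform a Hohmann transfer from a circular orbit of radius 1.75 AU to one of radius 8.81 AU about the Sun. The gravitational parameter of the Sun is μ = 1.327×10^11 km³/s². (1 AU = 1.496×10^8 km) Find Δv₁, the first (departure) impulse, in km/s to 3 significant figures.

In km: r₁ = 1.75 × 1.496×10^8 = 2.618×10^8 km; r₂ = 8.81 × 1.496×10^8 = 1.317976×10^9 km.
The Hohmann ellipse has a_t = (r₁ + r₂)/2 = 7.89888×10^8 km.
Circular speed at r = 2.618×10^8 km: v_c = √(μ/r) = 22.514 km/s.
Transfer-orbit speed at the same r (vis-viva, a = a_t): v_t = √[μ(2/r − 1/a_t)] = 29.082 km/s.
Δv₁ = |v_t − v_c| = |29.082 − 22.514| = 6.568 km/s.

Δv₁ = 6.57 km/s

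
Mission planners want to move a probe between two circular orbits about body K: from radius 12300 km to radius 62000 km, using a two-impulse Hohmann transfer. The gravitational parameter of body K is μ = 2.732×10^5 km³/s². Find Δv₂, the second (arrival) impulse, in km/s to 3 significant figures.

Δv₂ = 0.891 km/s

Transfer-ellipse semi-major axis a_t = (r₁ + r₂)/2 = (12300 + 62000)/2 = 37150 km.
Circular speed at r = 62000 km: v_c = √(μ/r) = 2.0992 km/s.
Transfer-orbit speed at the same r (vis-viva, a = a_t): v_t = √[μ(2/r − 1/a_t)] = 1.2079 km/s.
Δv₂ = |v_t − v_c| = |1.2079 − 2.0992| = 0.8913 km/s.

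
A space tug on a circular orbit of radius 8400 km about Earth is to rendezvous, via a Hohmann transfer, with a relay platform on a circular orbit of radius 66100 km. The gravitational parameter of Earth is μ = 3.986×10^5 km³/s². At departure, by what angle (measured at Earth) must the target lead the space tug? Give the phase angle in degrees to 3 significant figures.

φ = 104°

Semi-major axis of the transfer orbit: a_t = (8400 + 66100)/2 = 37250 km.
The half-period of the transfer ellipse is t = π√(a_t³/μ) = 35770 s.
The target's mean motion on its circular orbit is ω₂ = √(μ/r₂³) = 3.715×10^-5 rad/s.
Angle swept by the target during transfer: ω₂·t = 1.329 rad = 76.15°.
Arrival is 180° from departure on the ellipse, so φ = 180° − 76.15° = 104°.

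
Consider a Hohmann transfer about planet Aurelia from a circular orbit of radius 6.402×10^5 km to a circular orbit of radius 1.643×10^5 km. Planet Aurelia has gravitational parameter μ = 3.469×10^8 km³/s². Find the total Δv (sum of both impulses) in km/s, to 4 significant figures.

Δv = 20.42 km/s

Semi-major axis of the transfer orbit: a_t = (6.402×10^5 + 1.643×10^5)/2 = 4.0225×10^5 km.
Circular speed at r₁: v₁ = √(μ/r₁) = √(3.469×10^8/6.402×10^5) = 23.278 km/s.
On the transfer ellipse at r₁, v² = μ(2/r − 1/a) gives v_a = √[μ(2/r₁ − 1/a_t)] = 14.877 km/s.
First burn Δv₁ = |v_a − v₁| = 8.401 km/s.
Circular speed at r₂: v₂ = √(μ/r₂) = 45.95 km/s.
Transfer-orbit speed at r₂: v_p = √[μ(2/r₂ − 1/a_t)] = 57.97 km/s.
Second burn Δv₂ = |v₂ − v_p| = 12.02 km/s.
Total Δv = Δv₁ + Δv₂ = 20.42 km/s.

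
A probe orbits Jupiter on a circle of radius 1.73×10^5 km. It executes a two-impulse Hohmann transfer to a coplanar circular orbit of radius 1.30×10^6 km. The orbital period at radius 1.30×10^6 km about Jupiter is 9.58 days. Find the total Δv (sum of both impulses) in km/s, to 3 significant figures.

Δv = 14.0 km/s

From Kepler's third law T² = 4π²r³/μ at r = 1.30×10^6 km, T = 9.58 days = 9.58 × 86400 s = 8.27712×10^5 s: μ = 4π²r³/T² = 1.26599×10^8 km³/s².
Semi-major axis of the transfer orbit: a_t = (1.730×10^5 + 1.300×10^6)/2 = 7.365×10^5 km.
At r₁ the circular-orbit speed is v₁ = √(μ/r₁) = 27.052 km/s.
Transfer-orbit speed at r₁ (vis-viva): v_p = √[μ(2/r₁ − 1/a_t)] = 35.940 km/s.
First burn Δv₁ = |v_p − v₁| = 8.888 km/s.
At r₂, v₂ = √(μ/r₂) = 9.86834 km/s.
Transfer-orbit speed at r₂: v_a = √[μ(2/r₂ − 1/a_t)] = 4.78278 km/s.
Second burn Δv₂ = |v₂ − v_a| = 5.086 km/s.
Δv = Δv₁ + Δv₂ = 8.888 + 5.086 = 13.97 km/s.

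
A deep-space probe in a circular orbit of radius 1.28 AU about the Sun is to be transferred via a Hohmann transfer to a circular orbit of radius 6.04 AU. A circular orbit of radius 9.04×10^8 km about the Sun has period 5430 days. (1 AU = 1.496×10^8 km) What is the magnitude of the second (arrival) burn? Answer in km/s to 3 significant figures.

Δv₂ = 4.95 km/s

From Kepler's third law T² = 4π²r³/μ at r = 9.04×10^8 km, T = 5430 days = 5430 × 86400 s = 4.69152×10^8 s: μ = 4π²r³/T² = 1.32507×10^11 km³/s².
In km: r₁ = 1.28 × 1.496×10^8 = 1.91488×10^8 km; r₂ = 6.04 × 1.496×10^8 = 9.03584×10^8 km.
Transfer-ellipse semi-major axis a_t = (r₁ + r₂)/2 = (1.91488×10^8 + 9.03584×10^8)/2 = 5.47536×10^8 km.
On the circular orbit at r = 9.03584×10^8 km, v_c = √(μ/r) = 12.1097 km/s.
Transfer-orbit speed at the same r (vis-viva, a = a_t): v_t = √[μ(2/r − 1/a_t)] = 7.16142 km/s.
Δv₂ = |v_t − v_c| = |7.16142 − 12.1097| = 4.948 km/s.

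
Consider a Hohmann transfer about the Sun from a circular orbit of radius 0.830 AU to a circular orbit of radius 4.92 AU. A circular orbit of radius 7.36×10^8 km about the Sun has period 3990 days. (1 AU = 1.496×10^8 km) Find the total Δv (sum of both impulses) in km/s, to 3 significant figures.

Δv = 16.3 km/s

From Kepler's third law T² = 4π²r³/μ at r = 7.36×10^8 km, T = 3990 days = 3990 × 86400 s = 3.44736×10^8 s: μ = 4π²r³/T² = 1.32440×10^11 km³/s².
In km: r₁ = 0.830 × 1.496×10^8 = 1.24168×10^8 km; r₂ = 4.92 × 1.496×10^8 = 7.36032×10^8 km.
The Hohmann ellipse has a_t = (r₁ + r₂)/2 = 4.301×10^8 km.
At r₁ the circular-orbit speed is v₁ = √(μ/r₁) = 32.66 km/s.
On the transfer ellipse at r₁, vis-viva equation gives v_p = √[μ(2/r₁ − 1/a_t)] = 42.72 km/s.
First burn Δv₁ = |v_p − v₁| = 10.06 km/s.
At r₂, v₂ = √(μ/r₂) = 13.4141 km/s.
Transfer-orbit speed at r₂: v_a = √[μ(2/r₂ − 1/a_t)] = 7.20745 km/s.
Second burn Δv₂ = |v₂ − v_a| = 6.207 km/s.
Δv = Δv₁ + Δv₂ = 10.06 + 6.207 = 16.27 km/s.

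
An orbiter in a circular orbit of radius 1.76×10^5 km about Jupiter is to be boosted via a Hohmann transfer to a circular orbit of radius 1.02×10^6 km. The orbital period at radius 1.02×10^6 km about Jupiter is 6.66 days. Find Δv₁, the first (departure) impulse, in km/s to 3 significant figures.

From Kepler's third law T² = 4π²r³/μ at r = 1.02×10^6 km, T = 6.66 days = 6.66 × 86400 s = 5.75424×10^5 s: μ = 4π²r³/T² = 1.26527×10^8 km³/s².
Transfer-ellipse semi-major axis a_t = (r₁ + r₂)/2 = (1.760×10^5 + 1.020×10^6)/2 = 5.980×10^5 km.
On the circular orbit at r = 1.760×10^5 km, v_c = √(μ/r) = 26.8124 km/s.
Vis-viva on the transfer ellipse at r = 1.760×10^5 km gives v_t = √[μ(2/r − 1/a_t)] = 35.0175 km/s.
Δv₁ = |v_t − v_c| = |35.0175 − 26.8124| = 8.205 km/s.

Δv₁ = 8.21 km/s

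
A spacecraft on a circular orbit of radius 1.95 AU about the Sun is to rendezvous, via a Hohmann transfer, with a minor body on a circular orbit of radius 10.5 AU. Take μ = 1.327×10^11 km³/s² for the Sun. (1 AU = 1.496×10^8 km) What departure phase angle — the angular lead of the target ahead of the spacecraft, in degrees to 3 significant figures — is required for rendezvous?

In km: r₁ = 1.95 × 1.496×10^8 = 2.9172×10^8 km; r₂ = 10.5 × 1.496×10^8 = 1.5708×10^9 km.
The Hohmann ellipse has a_t = (r₁ + r₂)/2 = 9.3126×10^8 km.
The half-period of the transfer ellipse is t = π√(a_t³/μ) = 2.451×10^8 s.
Target angular speed ω₂ = √(μ/r₂³) = 5.851×10^-9 rad/s.
Angle swept by the target during transfer: ω₂·t = 1.4341 rad = 82.17°.
The spacecraft traverses 180° on the transfer ellipse, so the target must lead by 180° − 82.17° = 97.8°.

φ = 97.8°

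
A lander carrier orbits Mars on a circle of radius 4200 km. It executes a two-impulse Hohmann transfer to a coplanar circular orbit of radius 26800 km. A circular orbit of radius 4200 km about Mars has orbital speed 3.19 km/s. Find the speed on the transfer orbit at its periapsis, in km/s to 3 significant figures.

From the circular-orbit relation v² = μ/r at r = 4200 km: μ = v²r = (3.19)² × 4200 = 42739.6 km³/s².
The Hohmann ellipse has a_t = (r₁ + r₂)/2 = 15500 km.
The periapsis of the transfer ellipse is at r = 4200 km.
From the vis-viva equation, v = √[μ(2/r − 1/a_t)] = 4.195 km/s.

v = 4.19 km/s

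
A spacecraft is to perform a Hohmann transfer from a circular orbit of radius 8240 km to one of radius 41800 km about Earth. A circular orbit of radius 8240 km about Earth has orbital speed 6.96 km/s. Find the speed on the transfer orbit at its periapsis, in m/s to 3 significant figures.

v = 9000 m/s

From the circular-orbit relation v² = μ/r at r = 8240 km: μ = v²r = (6.96)² × 8240 = 3.99159×10^5 km³/s².
Transfer-ellipse semi-major axis a_t = (r₁ + r₂)/2 = (8240 + 41800)/2 = 25020 km.
The periapsis of the transfer ellipse is at r = 8240 km.
From the vis-viva equation, v = √[μ(2/r − 1/a_t)] = 8.996 km/s.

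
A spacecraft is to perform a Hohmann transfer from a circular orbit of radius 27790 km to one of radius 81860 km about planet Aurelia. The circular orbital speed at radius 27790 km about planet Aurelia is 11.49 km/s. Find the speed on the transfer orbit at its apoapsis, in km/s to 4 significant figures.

v = 4.766 km/s

From the circular-orbit relation v² = μ/r at r = 27790 km: μ = v²r = (11.49)² × 27790 = 3.66884×10^6 km³/s².
Semi-major axis of the transfer orbit: a_t = (27790 + 81860)/2 = 54825 km.
The apoapsis of the transfer ellipse is at r = 81860 km.
Vis-viva: v = √[μ(2/r − 1/a_t)] = √[3.66884×10^6 × (2/81860 − 1/54825)] = 4.766 km/s.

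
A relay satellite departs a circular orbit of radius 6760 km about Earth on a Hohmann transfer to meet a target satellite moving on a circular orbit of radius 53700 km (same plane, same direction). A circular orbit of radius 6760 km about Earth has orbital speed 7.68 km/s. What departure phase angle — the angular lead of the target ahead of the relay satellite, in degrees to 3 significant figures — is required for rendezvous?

From the circular-orbit relation v² = μ/r at r = 6760 km: μ = v²r = (7.68)² × 6760 = 3.98721×10^5 km³/s².
Transfer-ellipse semi-major axis a_t = (r₁ + r₂)/2 = (6760 + 53700)/2 = 30230 km.
Transfer time t = π√(a_t³/μ) = 26150 s.
Target angular speed ω₂ = √(μ/r₂³) = 5.074×10^-5 rad/s.
Angle swept by the target during transfer: ω₂·t = 1.327 rad = 76.03°.
The relay satellite traverses 180° on the transfer ellipse, so the target must lead by 180° − 76.03° = 104°.

φ = 104°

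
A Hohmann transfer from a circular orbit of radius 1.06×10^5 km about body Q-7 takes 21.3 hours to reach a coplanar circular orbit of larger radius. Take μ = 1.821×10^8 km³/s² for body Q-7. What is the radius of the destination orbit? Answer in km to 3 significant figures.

Transfer time t = 21.3 hours = 76680 s, and t = π√(a_t³/μ).
So a_t = (μ t²/π²)^(1/3) = (1.821×10^8 × (76680)² / π²)^(1/3) = 4.7693×10^5 km.
Since a_t = (r₁ + r₂)/2, r₂ = 2a_t − r₁ = 2×4.7693×10^5 − 1.060×10^5 = 8.4786×10^5 km.

r₂ = 8.48×10^5 km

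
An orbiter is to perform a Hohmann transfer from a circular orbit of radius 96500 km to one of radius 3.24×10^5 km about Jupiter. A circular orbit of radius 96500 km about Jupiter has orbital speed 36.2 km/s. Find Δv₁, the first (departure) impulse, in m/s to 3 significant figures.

Δv₁ = 8740 m/s

From the circular-orbit relation v² = μ/r at r = 96500 km: μ = v²r = (36.2)² × 96500 = 1.26457×10^8 km³/s².
Semi-major axis of the transfer orbit: a_t = (96500 + 3.240×10^5)/2 = 2.1025×10^5 km.
On the circular orbit at r = 96500 km, v_c = √(μ/r) = 36.200 km/s.
Transfer-orbit speed at the same r (vis-viva, a = a_t): v_t = √[μ(2/r − 1/a_t)] = 44.938 km/s.
Δv₁ = |v_t − v_c| = |44.938 − 36.200| = 8.738 km/s.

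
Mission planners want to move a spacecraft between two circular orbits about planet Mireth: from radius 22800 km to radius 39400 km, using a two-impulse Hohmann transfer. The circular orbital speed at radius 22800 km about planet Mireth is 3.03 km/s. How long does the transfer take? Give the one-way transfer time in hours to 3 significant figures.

From the circular-orbit relation v² = μ/r at r = 22800 km: μ = v²r = (3.03)² × 22800 = 2.09325×10^5 km³/s².
Semi-major axis of the transfer orbit: a_t = (22800 + 39400)/2 = 31100 km.
Half the transfer-orbit period gives t = π√(a_t³/μ) = 37660 s.
Converting: 37660 s ÷ 3600 s/hour = 10.5 hours.

t = 10.5 hours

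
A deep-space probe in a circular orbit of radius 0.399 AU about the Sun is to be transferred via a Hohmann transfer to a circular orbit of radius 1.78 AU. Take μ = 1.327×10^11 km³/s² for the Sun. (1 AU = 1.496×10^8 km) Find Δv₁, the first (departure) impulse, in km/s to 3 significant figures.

In km: r₁ = 0.399 × 1.496×10^8 = 5.96904×10^7 km; r₂ = 1.78 × 1.496×10^8 = 2.66288×10^8 km.
Semi-major axis of the transfer orbit: a_t = (5.96904×10^7 + 2.66288×10^8)/2 = 1.629892×10^8 km.
On the circular orbit at r = 5.96904×10^7 km, v_c = √(μ/r) = 47.15 km/s.
Vis-viva on the transfer ellipse at r = 5.96904×10^7 km gives v_t = √[μ(2/r − 1/a_t)] = 60.27 km/s.
Δv₁ = |v_t − v_c| = |60.27 − 47.15| = 13.12 km/s.

Δv₁ = 13.1 km/s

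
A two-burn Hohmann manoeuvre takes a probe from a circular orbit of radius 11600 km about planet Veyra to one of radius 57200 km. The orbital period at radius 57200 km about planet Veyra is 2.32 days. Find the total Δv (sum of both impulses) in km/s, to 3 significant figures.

From Kepler's third law T² = 4π²r³/μ at r = 57200 km, T = 2.32 days = 2.32 × 86400 s = 2.00448×10^5 s: μ = 4π²r³/T² = 1.83884×10^5 km³/s².
The Hohmann ellipse has a_t = (r₁ + r₂)/2 = 34400 km.
At r₁ the circular-orbit speed is v₁ = √(μ/r₁) = 3.9815 km/s.
On the transfer ellipse at r₁, v² = μ(2/r − 1/a) gives v_p = √[μ(2/r₁ − 1/a_t)] = 5.1341 km/s.
First burn Δv₁ = |v_p − v₁| = 1.1526 km/s.
At r₂, v₂ = √(μ/r₂) = 1.7930 km/s.
Transfer-orbit speed at r₂: v_a = √[μ(2/r₂ − 1/a_t)] = 1.0412 km/s.
Second burn Δv₂ = |v₂ − v_a| = 0.75180 km/s.
Total Δv = Δv₁ + Δv₂ = 1.904 km/s.

Δv = 1.90 km/s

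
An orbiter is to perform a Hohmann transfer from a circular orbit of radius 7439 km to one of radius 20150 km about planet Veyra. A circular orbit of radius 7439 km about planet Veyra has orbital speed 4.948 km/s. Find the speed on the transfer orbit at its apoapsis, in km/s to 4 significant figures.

From the circular-orbit relation v² = μ/r at r = 7439 km: μ = v²r = (4.948)² × 7439 = 1.82127×10^5 km³/s².
The Hohmann ellipse has a_t = (r₁ + r₂)/2 = 13794.5 km.
At apoapsis, r = 20150 km.
Applying v² = μ(2/r − 1/a_t): v = 2.208 km/s.

v = 2.208 km/s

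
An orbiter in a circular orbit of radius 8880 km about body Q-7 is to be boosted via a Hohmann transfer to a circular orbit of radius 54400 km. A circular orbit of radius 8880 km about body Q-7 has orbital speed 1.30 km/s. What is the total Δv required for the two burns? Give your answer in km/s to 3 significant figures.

From the circular-orbit relation v² = μ/r at r = 8880 km: μ = v²r = (1.30)² × 8880 = 15007.2 km³/s².
Transfer-ellipse semi-major axis a_t = (r₁ + r₂)/2 = (8880 + 54400)/2 = 31640 km.
At r₁ the circular-orbit speed is v₁ = √(μ/r₁) = 1.3000 km/s.
On the transfer ellipse at r₁, vis-viva equation gives v_p = √[μ(2/r₁ − 1/a_t)] = 1.7046 km/s.
First burn Δv₁ = |v_p − v₁| = 0.4046 km/s.
Circular speed at r₂: v₂ = √(μ/r₂) = 0.52523 km/s.
Transfer-orbit speed at r₂: v_a = √[μ(2/r₂ − 1/a_t)] = 0.27825 km/s.
Second burn Δv₂ = |v₂ − v_a| = 0.2470 km/s.
Total Δv = Δv₁ + Δv₂ = 0.6516 km/s.

Δv = 0.652 km/s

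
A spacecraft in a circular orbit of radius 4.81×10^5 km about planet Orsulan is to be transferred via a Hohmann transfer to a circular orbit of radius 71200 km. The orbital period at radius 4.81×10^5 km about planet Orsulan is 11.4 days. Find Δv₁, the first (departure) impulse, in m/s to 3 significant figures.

From Kepler's third law T² = 4π²r³/μ at r = 4.81×10^5 km, T = 11.4 days = 11.4 × 86400 s = 9.8496×10^5 s: μ = 4π²r³/T² = 4.52854×10^6 km³/s².
Semi-major axis of the transfer orbit: a_t = (4.810×10^5 + 71200)/2 = 2.761×10^5 km.
Circular speed at r = 4.810×10^5 km: v_c = √(μ/r) = 3.068 km/s.
Transfer-orbit speed at the same r (vis-viva, a = a_t): v_t = √[μ(2/r − 1/a_t)] = 1.558 km/s.
Δv₁ = |v_t − v_c| = |1.558 − 3.068| = 1.510 km/s.

Δv₁ = 1510 m/s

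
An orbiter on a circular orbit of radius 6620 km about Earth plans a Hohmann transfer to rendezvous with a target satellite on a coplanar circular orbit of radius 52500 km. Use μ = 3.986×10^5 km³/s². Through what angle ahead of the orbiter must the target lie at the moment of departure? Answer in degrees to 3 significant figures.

φ = 104°

Transfer-ellipse semi-major axis a_t = (r₁ + r₂)/2 = (6620 + 52500)/2 = 29560 km.
The half-period of the transfer ellipse is t = π√(a_t³/μ) = 25289 s.
The target's mean motion on its circular orbit is ω₂ = √(μ/r₂³) = 5.2484×10^-5 rad/s.
Angle swept by the target during transfer: ω₂·t = 1.3273 rad = 76.05°.
The orbiter traverses 180° on the transfer ellipse, so the target must lead by 180° − 76.05° = 104°.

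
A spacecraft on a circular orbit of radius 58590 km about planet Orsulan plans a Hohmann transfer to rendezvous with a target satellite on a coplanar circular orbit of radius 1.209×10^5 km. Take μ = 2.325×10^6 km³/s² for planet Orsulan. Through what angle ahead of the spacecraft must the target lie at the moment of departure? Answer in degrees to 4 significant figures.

φ = 64.88°

Semi-major axis of the transfer orbit: a_t = (58590 + 1.209×10^5)/2 = 89745 km.
Transfer time t = π√(a_t³/μ) = 55393 s.
The target's mean motion on its circular orbit is ω₂ = √(μ/r₂³) = 3.6272×10^-5 rad/s.
Angle swept by the target during transfer: ω₂·t = 2.0092 rad = 115.12°.
Arrival is 180° from departure on the ellipse, so φ = 180° − 115.12° = 64.88°.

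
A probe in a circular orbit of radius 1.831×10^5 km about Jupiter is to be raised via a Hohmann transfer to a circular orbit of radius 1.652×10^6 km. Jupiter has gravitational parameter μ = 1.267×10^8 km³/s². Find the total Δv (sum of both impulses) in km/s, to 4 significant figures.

Semi-major axis of the transfer orbit: a_t = (1.831×10^5 + 1.652×10^6)/2 = 9.1755×10^5 km.
At r₁ the circular-orbit speed is v₁ = √(μ/r₁) = 26.3054 km/s.
Transfer-orbit speed at r₁ (vis-viva equation): v_p = √[μ(2/r₁ − 1/a_t)] = 35.2967 km/s.
First burn Δv₁ = |v_p − v₁| = 8.991 km/s.
Circular speed at r₂: v₂ = √(μ/r₂) = 8.75756 km/s.
Transfer-orbit speed at r₂: v_a = √[μ(2/r₂ − 1/a_t)] = 3.91212 km/s.
Second burn Δv₂ = |v₂ − v_a| = 4.845 km/s.
Δv = Δv₁ + Δv₂ = 8.991 + 4.845 = 13.84 km/s.

Δv = 13.84 km/s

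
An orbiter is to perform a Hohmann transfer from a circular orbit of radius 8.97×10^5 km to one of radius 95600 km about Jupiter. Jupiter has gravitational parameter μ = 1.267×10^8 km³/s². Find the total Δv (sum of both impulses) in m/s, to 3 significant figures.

Δv = 19200 m/s

Semi-major axis of the transfer orbit: a_t = (8.970×10^5 + 95600)/2 = 4.963×10^5 km.
At r₁ the circular-orbit speed is v₁ = √(μ/r₁) = 11.885 km/s.
Transfer-orbit speed at r₁ (vis-viva): v_a = √[μ(2/r₁ − 1/a_t)] = 5.2161 km/s.
First burn Δv₁ = |v_a − v₁| = 6.669 km/s.
At r₂, v₂ = √(μ/r₂) = 36.40 km/s.
Transfer-orbit speed at r₂: v_p = √[μ(2/r₂ − 1/a_t)] = 48.94 km/s.
Second burn Δv₂ = |v₂ − v_p| = 12.54 km/s.
Δv = Δv₁ + Δv₂ = 6.669 + 12.54 = 19.21 km/s.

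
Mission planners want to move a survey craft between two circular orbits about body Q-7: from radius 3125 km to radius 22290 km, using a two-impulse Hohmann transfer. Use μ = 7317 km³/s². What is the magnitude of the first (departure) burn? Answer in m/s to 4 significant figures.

Transfer-ellipse semi-major axis a_t = (r₁ + r₂)/2 = (3125 + 22290)/2 = 12707.5 km.
Circular speed at r = 3125 km: v_c = √(μ/r) = 1.5302 km/s.
Transfer-orbit speed at the same r (vis-viva, a = a_t): v_t = √[μ(2/r − 1/a_t)] = 2.0266 km/s.
Δv₁ = |v_t − v_c| = |2.0266 − 1.5302| = 0.4964 km/s.

Δv₁ = 496.4 m/s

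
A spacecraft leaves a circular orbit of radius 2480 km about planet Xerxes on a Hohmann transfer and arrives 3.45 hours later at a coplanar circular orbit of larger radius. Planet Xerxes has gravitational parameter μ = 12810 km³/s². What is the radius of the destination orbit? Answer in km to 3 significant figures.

r₂ = 9220 km

Transfer time t = 3.45 hours = 12420 s, and t = π√(a_t³/μ).
So a_t = (μ t²/π²)^(1/3) = (12810 × (12420)² / π²)^(1/3) = 5850.1 km.
Since a_t = (r₁ + r₂)/2, r₂ = 2a_t − r₁ = 2×5850.1 − 2480 = 9220.2 km.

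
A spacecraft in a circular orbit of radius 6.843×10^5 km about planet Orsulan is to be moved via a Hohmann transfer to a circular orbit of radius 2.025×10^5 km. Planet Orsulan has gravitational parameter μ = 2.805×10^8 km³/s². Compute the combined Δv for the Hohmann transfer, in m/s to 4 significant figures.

Δv = 15580 m/s

Semi-major axis of the transfer orbit: a_t = (6.843×10^5 + 2.025×10^5)/2 = 4.434×10^5 km.
Circular speed at r₁: v₁ = √(μ/r₁) = √(2.805×10^8/6.843×10^5) = 20.246 km/s.
Transfer-orbit speed at r₁ (vis-viva equation): v_a = √[μ(2/r₁ − 1/a_t)] = 13.682 km/s.
First burn Δv₁ = |v_a − v₁| = 6.564 km/s.
Circular speed at r₂: v₂ = √(μ/r₂) = 37.218 km/s.
Transfer-orbit speed at r₂: v_p = √[μ(2/r₂ − 1/a_t)] = 46.236 km/s.
Second burn Δv₂ = |v₂ − v_p| = 9.018 km/s.
Δv = Δv₁ + Δv₂ = 6.564 + 9.018 = 15.58 km/s.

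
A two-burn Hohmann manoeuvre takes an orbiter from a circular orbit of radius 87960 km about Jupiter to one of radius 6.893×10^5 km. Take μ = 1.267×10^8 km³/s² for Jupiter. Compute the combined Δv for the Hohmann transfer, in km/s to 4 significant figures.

Δv = 19.70 km/s

Transfer-ellipse semi-major axis a_t = (r₁ + r₂)/2 = (87960 + 6.893×10^5)/2 = 3.8863×10^5 km.
At r₁ the circular-orbit speed is v₁ = √(μ/r₁) = 37.953 km/s.
Transfer-orbit speed at r₁ (vis-viva): v_p = √[μ(2/r₁ − 1/a_t)] = 50.545 km/s.
First burn Δv₁ = |v_p − v₁| = 12.59 km/s.
At r₂, v₂ = √(μ/r₂) = 13.558 km/s.
Transfer-orbit speed at r₂: v_a = √[μ(2/r₂ − 1/a_t)] = 6.4500 km/s.
Second burn Δv₂ = |v₂ − v_a| = 7.108 km/s.
Total Δv = Δv₁ + Δv₂ = 19.70 km/s.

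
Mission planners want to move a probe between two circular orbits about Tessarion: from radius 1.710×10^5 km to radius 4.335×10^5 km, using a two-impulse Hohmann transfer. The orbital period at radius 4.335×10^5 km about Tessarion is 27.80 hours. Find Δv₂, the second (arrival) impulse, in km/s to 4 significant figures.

Δv₂ = 6.745 km/s

From Kepler's third law T² = 4π²r³/μ at r = 4.335×10^5 km, T = 27.80 hours = 27.80 × 3600 s = 1.0008×10^5 s: μ = 4π²r³/T² = 3.21094×10^8 km³/s².
Semi-major axis of the transfer orbit: a_t = (1.710×10^5 + 4.335×10^5)/2 = 3.0225×10^5 km.
On the circular orbit at r = 4.335×10^5 km, v_c = √(μ/r) = 27.216 km/s.
Transfer-orbit speed at the same r (vis-viva, a = a_t): v_t = √[μ(2/r − 1/a_t)] = 20.471 km/s.
Δv₂ = |v_t − v_c| = |20.471 − 27.216| = 6.745 km/s.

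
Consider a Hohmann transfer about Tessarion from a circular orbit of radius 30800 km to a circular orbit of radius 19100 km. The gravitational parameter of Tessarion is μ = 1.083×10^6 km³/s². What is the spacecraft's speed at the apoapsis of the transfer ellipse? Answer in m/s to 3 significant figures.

v = 5190 m/s

Semi-major axis of the transfer orbit: a_t = (30800 + 19100)/2 = 24950 km.
At apoapsis, r = 30800 km.
From the vis-viva equation, v = √[μ(2/r − 1/a_t)] = 5.188 km/s.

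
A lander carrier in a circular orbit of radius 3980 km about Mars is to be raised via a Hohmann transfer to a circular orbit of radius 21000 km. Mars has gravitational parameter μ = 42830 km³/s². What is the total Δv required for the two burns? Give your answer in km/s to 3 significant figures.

Transfer-ellipse semi-major axis a_t = (r₁ + r₂)/2 = (3980 + 21000)/2 = 12490 km.
Circular speed at r₁: v₁ = √(μ/r₁) = √(42830/3980) = 3.2804 km/s.
Transfer-orbit speed at r₁ (vis-viva equation): v_p = √[μ(2/r₁ − 1/a_t)] = 4.2536 km/s.
First burn Δv₁ = |v_p − v₁| = 0.9732 km/s.
At r₂, v₂ = √(μ/r₂) = 1.42812 km/s.
Transfer-orbit speed at r₂: v_a = √[μ(2/r₂ − 1/a_t)] = 0.806166 km/s.
Second burn Δv₂ = |v₂ − v_a| = 0.6220 km/s.
Δv = Δv₁ + Δv₂ = 0.9732 + 0.6220 = 1.595 km/s.

Δv = 1.60 km/s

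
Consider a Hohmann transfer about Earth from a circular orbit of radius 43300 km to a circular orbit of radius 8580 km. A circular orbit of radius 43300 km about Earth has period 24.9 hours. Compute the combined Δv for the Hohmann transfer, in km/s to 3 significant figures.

Δv = 3.28 km/s

From Kepler's third law T² = 4π²r³/μ at r = 43300 km, T = 24.9 hours = 24.9 × 3600 s = 89640 s: μ = 4π²r³/T² = 3.98859×10^5 km³/s².
The Hohmann ellipse has a_t = (r₁ + r₂)/2 = 25940 km.
At r₁ the circular-orbit speed is v₁ = √(μ/r₁) = 3.03505 km/s.
Transfer-orbit speed at r₁ (vis-viva): v_a = √[μ(2/r₁ − 1/a_t)] = 1.74552 km/s.
First burn Δv₁ = |v_a − v₁| = 1.2895 km/s.
At r₂, v₂ = √(μ/r₂) = 6.81814 km/s.
Transfer-orbit speed at r₂: v_p = √[μ(2/r₂ − 1/a_t)] = 8.80897 km/s.
Second burn Δv₂ = |v₂ − v_p| = 1.9908 km/s.
Δv = Δv₁ + Δv₂ = 1.2895 + 1.9908 = 3.280 km/s.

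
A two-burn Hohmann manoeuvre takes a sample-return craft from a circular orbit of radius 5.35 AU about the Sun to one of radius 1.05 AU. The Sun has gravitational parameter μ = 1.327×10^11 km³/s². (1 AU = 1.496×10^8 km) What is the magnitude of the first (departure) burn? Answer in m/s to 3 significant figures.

Δv₁ = 5500 m/s

In km: r₁ = 5.35 × 1.496×10^8 = 8.0036×10^8 km; r₂ = 1.05 × 1.496×10^8 = 1.5708×10^8 km.
The Hohmann ellipse has a_t = (r₁ + r₂)/2 = 4.7872×10^8 km.
Circular speed at r = 8.0036×10^8 km: v_c = √(μ/r) = 12.876 km/s.
Transfer-orbit speed at the same r (vis-viva, a = a_t): v_t = √[μ(2/r − 1/a_t)] = 7.3759 km/s.
Δv₁ = |v_t − v_c| = |7.3759 − 12.876| = 5.500 km/s.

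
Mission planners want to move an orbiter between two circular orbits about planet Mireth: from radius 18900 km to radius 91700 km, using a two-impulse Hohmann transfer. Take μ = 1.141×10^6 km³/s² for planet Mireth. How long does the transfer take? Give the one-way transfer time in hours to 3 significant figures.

t = 10.6 hours

The Hohmann ellipse has a_t = (r₁ + r₂)/2 = 55300 km.
By Kepler's third law the transfer-orbit period is T = 2π√(a_t³/μ), so t = T/2 = 38250 s.
Converting: 38250 s ÷ 3600 s/hour = 10.6 hours.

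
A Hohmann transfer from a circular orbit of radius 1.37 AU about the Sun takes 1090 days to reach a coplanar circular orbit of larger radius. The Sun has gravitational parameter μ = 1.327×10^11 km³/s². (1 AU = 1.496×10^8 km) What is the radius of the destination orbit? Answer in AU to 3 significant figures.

In km: r₁ = 1.37 × 1.496×10^8 = 2.04952×10^8 km.
Transfer time t = 1090 days = 9.4176×10^7 s, and t = π√(a_t³/μ).
So a_t = (μ t²/π²)^(1/3) = (1.327×10^11 × (9.4176×10^7)² / π²)^(1/3) = 4.9221×10^8 km.
Since a_t = (r₁ + r₂)/2, r₂ = 2a_t − r₁ = 2×4.9221×10^8 − 2.04952×10^8 = 7.79468×10^8 km.
In AU: r₂ = 7.79468×10^8 / 1.496×10^8 = 5.21 AU.

r₂ = 5.21 AU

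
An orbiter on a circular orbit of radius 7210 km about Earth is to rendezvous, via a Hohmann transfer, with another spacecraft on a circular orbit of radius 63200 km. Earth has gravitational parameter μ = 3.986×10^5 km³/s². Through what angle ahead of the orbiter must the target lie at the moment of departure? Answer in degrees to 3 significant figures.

Semi-major axis of the transfer orbit: a_t = (7210 + 63200)/2 = 35205 km.
The half-period of the transfer ellipse is t = π√(a_t³/μ) = 32870 s.
The target's mean motion on its circular orbit is ω₂ = √(μ/r₂³) = 3.974×10^-5 rad/s.
Angle swept by the target during transfer: ω₂·t = 1.306 rad = 74.83°.
Arrival is 180° from departure on the ellipse, so φ = 180° − 74.83° = 105°.

φ = 105°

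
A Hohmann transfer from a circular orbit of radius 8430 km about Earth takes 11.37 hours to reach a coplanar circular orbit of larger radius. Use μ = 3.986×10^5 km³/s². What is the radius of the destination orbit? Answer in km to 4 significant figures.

r₂ = 73070 km

Transfer time t = 11.37 hours = 40932 s, and t = π√(a_t³/μ).
So a_t = (μ t²/π²)^(1/3) = (3.986×10^5 × (40932)² / π²)^(1/3) = 40749 km.
Since a_t = (r₁ + r₂)/2, r₂ = 2a_t − r₁ = 2×40749 − 8430 = 73068 km.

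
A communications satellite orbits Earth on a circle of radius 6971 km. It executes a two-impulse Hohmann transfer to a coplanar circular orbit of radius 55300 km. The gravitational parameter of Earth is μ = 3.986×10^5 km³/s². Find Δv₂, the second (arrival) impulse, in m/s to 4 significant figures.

The Hohmann ellipse has a_t = (r₁ + r₂)/2 = 31135.5 km.
On the circular orbit at r = 55300 km, v_c = √(μ/r) = 2.6848 km/s.
Transfer-orbit speed at the same r (vis-viva, a = a_t): v_t = √[μ(2/r − 1/a_t)] = 1.2704 km/s.
Δv₂ = |v_t − v_c| = |1.2704 − 2.6848| = 1.414 km/s.

Δv₂ = 1414 m/s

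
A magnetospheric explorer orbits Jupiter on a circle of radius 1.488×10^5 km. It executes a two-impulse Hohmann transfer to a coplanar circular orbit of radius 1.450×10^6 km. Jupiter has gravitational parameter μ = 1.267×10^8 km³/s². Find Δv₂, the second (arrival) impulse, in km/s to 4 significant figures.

Δv₂ = 5.315 km/s

The Hohmann ellipse has a_t = (r₁ + r₂)/2 = 7.994×10^5 km.
Circular speed at r = 1.450×10^6 km: v_c = √(μ/r) = 9.348 km/s.
Transfer-orbit speed at the same r (vis-viva, a = a_t): v_t = √[μ(2/r − 1/a_t)] = 4.033 km/s.
Δv₂ = |v_t − v_c| = |4.033 − 9.348| = 5.315 km/s.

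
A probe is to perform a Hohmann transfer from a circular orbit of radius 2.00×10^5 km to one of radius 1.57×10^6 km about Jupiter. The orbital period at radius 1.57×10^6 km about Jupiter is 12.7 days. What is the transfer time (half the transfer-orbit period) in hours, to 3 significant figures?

From Kepler's third law T² = 4π²r³/μ at r = 1.57×10^6 km, T = 12.7 days = 12.7 × 86400 s = 1.09728×10^6 s: μ = 4π²r³/T² = 1.26889×10^8 km³/s².
Semi-major axis of the transfer orbit: a_t = (2.000×10^5 + 1.570×10^6)/2 = 8.850×10^5 km.
Half the transfer-orbit period gives t = π√(a_t³/μ) = 2.322×10^5 s.
Converting: 2.322×10^5 s ÷ 3600 s/hour = 64.5 hours.

t = 64.5 hours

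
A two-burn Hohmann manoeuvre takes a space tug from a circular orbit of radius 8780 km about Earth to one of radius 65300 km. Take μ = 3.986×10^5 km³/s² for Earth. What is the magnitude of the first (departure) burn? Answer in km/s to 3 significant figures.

Δv₁ = 2.21 km/s

Semi-major axis of the transfer orbit: a_t = (8780 + 65300)/2 = 37040 km.
On the circular orbit at r = 8780 km, v_c = √(μ/r) = 6.738 km/s.
Transfer-orbit speed at the same r (vis-viva, a = a_t): v_t = √[μ(2/r − 1/a_t)] = 8.946 km/s.
Δv₁ = |v_t − v_c| = |8.946 − 6.738| = 2.208 km/s.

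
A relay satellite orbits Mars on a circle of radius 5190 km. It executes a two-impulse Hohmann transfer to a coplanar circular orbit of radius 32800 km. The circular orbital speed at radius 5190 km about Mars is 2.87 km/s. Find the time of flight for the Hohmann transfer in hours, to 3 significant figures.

From the circular-orbit relation v² = μ/r at r = 5190 km: μ = v²r = (2.87)² × 5190 = 42749.5 km³/s².
Transfer-ellipse semi-major axis a_t = (r₁ + r₂)/2 = (5190 + 32800)/2 = 18995 km.
Transfer time t = π√(a_t³/μ) = π√((18995)³ / 42749.5) = 39778 s.
Converting: 39778 s ÷ 3600 s/hour = 11.0 hours.

t = 11.0 hours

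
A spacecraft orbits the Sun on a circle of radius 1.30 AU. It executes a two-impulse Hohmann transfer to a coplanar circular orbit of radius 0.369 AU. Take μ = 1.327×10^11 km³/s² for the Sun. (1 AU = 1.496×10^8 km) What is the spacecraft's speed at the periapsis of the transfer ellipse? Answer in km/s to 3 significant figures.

In km: r₁ = 1.30 × 1.496×10^8 = 1.9448×10^8 km; r₂ = 0.369 × 1.496×10^8 = 5.52024×10^7 km.
Transfer-ellipse semi-major axis a_t = (r₁ + r₂)/2 = (1.9448×10^8 + 5.52024×10^7)/2 = 1.248412×10^8 km.
At periapsis, r = 5.52024×10^7 km.
Applying v² = μ(2/r − 1/a_t): v = 61.19 km/s.

v = 61.2 km/s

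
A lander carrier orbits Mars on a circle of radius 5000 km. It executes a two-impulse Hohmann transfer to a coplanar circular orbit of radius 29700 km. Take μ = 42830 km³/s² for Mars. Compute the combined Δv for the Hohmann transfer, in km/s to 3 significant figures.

Δv = 1.46 km/s

The Hohmann ellipse has a_t = (r₁ + r₂)/2 = 17350 km.
Circular speed at r₁: v₁ = √(μ/r₁) = √(42830/5000) = 2.9268 km/s.
On the transfer ellipse at r₁, v² = μ(2/r − 1/a) gives v_p = √[μ(2/r₁ − 1/a_t)] = 3.8293 km/s.
First burn Δv₁ = |v_p − v₁| = 0.9025 km/s.
At r₂, v₂ = √(μ/r₂) = 1.2009 km/s.
Transfer-orbit speed at r₂: v_a = √[μ(2/r₂ − 1/a_t)] = 0.64466 km/s.
Second burn Δv₂ = |v₂ − v_a| = 0.5562 km/s.
Δv = Δv₁ + Δv₂ = 0.9025 + 0.5562 = 1.459 km/s.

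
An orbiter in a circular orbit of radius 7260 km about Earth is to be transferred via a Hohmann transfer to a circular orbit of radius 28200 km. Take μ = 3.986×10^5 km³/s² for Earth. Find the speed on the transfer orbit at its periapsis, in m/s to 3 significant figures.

v = 9340 m/s

Semi-major axis of the transfer orbit: a_t = (7260 + 28200)/2 = 17730 km.
The periapsis of the transfer ellipse is at r = 7260 km.
Vis-viva: v = √[μ(2/r − 1/a_t)] = √[3.986×10^5 × (2/7260 − 1/17730)] = 9.345 km/s.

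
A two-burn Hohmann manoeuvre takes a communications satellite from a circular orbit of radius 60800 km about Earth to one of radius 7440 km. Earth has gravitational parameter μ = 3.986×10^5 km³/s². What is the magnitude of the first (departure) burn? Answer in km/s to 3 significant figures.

The Hohmann ellipse has a_t = (r₁ + r₂)/2 = 34120 km.
Circular speed at r = 60800 km: v_c = √(μ/r) = 2.5605 km/s.
Vis-viva on the transfer ellipse at r = 60800 km gives v_t = √[μ(2/r − 1/a_t)] = 1.1956 km/s.
Δv₁ = |v_t − v_c| = |1.1956 − 2.5605| = 1.365 km/s.

Δv₁ = 1.36 km/s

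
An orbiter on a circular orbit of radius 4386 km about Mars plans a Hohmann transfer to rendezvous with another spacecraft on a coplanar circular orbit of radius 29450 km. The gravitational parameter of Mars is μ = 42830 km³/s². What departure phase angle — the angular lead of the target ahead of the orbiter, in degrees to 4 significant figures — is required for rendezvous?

Semi-major axis of the transfer orbit: a_t = (4386 + 29450)/2 = 16918 km.
Transfer time t = π√(a_t³/μ) = 33404 s.
Target angular speed ω₂ = √(μ/r₂³) = 4.0949×10^-5 rad/s.
Angle swept by the target during transfer: ω₂·t = 1.3679 rad = 78.37°.
Arrival is 180° from departure on the ellipse, so φ = 180° − 78.37° = 101.6°.

φ = 101.6°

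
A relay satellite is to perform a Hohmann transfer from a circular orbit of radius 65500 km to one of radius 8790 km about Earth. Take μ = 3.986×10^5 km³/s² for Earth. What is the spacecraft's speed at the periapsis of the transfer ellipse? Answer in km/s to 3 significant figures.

v = 8.94 km/s

Transfer-ellipse semi-major axis a_t = (r₁ + r₂)/2 = (65500 + 8790)/2 = 37145 km.
The periapsis of the transfer ellipse is at r = 8790 km.
Vis-viva: v = √[μ(2/r − 1/a_t)] = √[3.986×10^5 × (2/8790 − 1/37145)] = 8.942 km/s.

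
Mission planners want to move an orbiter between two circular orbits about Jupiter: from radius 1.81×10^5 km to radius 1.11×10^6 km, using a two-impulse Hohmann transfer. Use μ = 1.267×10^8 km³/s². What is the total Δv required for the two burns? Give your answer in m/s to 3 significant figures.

Δv = 13300 m/s

Semi-major axis of the transfer orbit: a_t = (1.810×10^5 + 1.110×10^6)/2 = 6.455×10^5 km.
At r₁ the circular-orbit speed is v₁ = √(μ/r₁) = 26.458 km/s.
On the transfer ellipse at r₁, vis-viva gives v_p = √[μ(2/r₁ − 1/a_t)] = 34.695 km/s.
First burn Δv₁ = |v_p − v₁| = 8.237 km/s.
At r₂, v₂ = √(μ/r₂) = 10.6838 km/s.
Transfer-orbit speed at r₂: v_a = √[μ(2/r₂ − 1/a_t)] = 5.65741 km/s.
Second burn Δv₂ = |v₂ − v_a| = 5.026 km/s.
Total Δv = Δv₁ + Δv₂ = 13.26 km/s.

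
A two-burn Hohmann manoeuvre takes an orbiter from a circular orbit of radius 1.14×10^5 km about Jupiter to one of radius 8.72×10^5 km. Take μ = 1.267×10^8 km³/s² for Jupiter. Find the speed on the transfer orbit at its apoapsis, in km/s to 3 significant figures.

v = 5.80 km/s

Transfer-ellipse semi-major axis a_t = (r₁ + r₂)/2 = (1.140×10^5 + 8.720×10^5)/2 = 4.930×10^5 km.
The apoapsis of the transfer ellipse is at r = 8.720×10^5 km.
Vis-viva: v = √[μ(2/r − 1/a_t)] = √[1.267×10^8 × (2/8.720×10^5 − 1/4.930×10^5)] = 5.796 km/s.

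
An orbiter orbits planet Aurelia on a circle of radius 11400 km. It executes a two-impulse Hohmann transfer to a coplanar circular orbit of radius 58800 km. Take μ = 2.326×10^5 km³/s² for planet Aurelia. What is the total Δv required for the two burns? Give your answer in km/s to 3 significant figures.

Transfer-ellipse semi-major axis a_t = (r₁ + r₂)/2 = (11400 + 58800)/2 = 35100 km.
At r₁ the circular-orbit speed is v₁ = √(μ/r₁) = 4.5170 km/s.
Transfer-orbit speed at r₁ (vis-viva): v_p = √[μ(2/r₁ − 1/a_t)] = 5.8464 km/s.
First burn Δv₁ = |v_p − v₁| = 1.3294 km/s.
At r₂, v₂ = √(μ/r₂) = 1.98891 km/s.
Transfer-orbit speed at r₂: v_a = √[μ(2/r₂ − 1/a_t)] = 1.13348 km/s.
Second burn Δv₂ = |v₂ − v_a| = 0.85543 km/s.
Total Δv = Δv₁ + Δv₂ = 2.185 km/s.

Δv = 2.18 km/s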